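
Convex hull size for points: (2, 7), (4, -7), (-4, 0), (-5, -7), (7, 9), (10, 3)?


Convex hull vertices (CCW): (-5, -7), (4, -7), (10, 3), (7, 9), (2, 7), (-4, 0)
Count = 6

6


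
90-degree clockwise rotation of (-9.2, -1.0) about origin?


90° CW: (x,y) -> (y, -x)
(-9.2,-1) -> (-1, 9.2)

(-1, 9.2)


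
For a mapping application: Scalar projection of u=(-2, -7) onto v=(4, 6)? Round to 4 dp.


u.v = -50, |v| = sqrt(52) = 7.2111
Scalar projection = u.v / |v| = -50 / sqrt(52) = -6.9338

-6.9338


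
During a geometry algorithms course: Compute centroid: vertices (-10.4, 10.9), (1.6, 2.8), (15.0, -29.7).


Centroid = ((x_A+x_B+x_C)/3, (y_A+y_B+y_C)/3)
= (((-10.4)+1.6+15)/3, (10.9+2.8+(-29.7))/3)
= (2.0667, -5.3333)

(2.0667, -5.3333)


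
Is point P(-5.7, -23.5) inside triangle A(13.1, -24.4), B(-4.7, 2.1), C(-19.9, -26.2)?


Cross products: AB x AP = 482.18, BC x BP = 360.82, CA x CP = 63.54
All same sign? yes

Yes, inside


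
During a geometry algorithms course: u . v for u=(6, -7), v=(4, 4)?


u . v = u_x*v_x + u_y*v_y = 6*4 + (-7)*4
= 24 + (-28) = -4

-4


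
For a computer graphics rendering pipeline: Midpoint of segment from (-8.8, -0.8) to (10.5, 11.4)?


M = (((-8.8)+10.5)/2, ((-0.8)+11.4)/2)
= (0.85, 5.3)

(0.85, 5.3)


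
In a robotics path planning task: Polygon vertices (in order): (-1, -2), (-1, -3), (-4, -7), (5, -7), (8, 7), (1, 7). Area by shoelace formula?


Shoelace sum: ((-1)*(-3) - (-1)*(-2)) + ((-1)*(-7) - (-4)*(-3)) + ((-4)*(-7) - 5*(-7)) + (5*7 - 8*(-7)) + (8*7 - 1*7) + (1*(-2) - (-1)*7)
= 204
Area = |204|/2 = 102

102


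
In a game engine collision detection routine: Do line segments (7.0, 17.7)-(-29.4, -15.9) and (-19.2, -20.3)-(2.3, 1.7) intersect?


Cross products: d1=240.6, d2=319, d3=502.88, d4=424.48
d1*d2 < 0 and d3*d4 < 0? no

No, they don't intersect


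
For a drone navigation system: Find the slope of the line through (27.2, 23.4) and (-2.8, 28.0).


slope = (y2-y1)/(x2-x1) = (28-23.4)/((-2.8)-27.2) = 4.6/(-30) = -0.1533

-0.1533


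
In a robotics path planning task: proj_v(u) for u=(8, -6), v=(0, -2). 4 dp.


u.v = 12, |v| = sqrt(4) = 2
Scalar projection = u.v / |v| = 12 / sqrt(4) = 6

6


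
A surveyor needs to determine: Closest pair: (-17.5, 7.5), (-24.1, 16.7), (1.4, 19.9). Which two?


d(P0,P1) = 11.3225, d(P0,P2) = 22.6046, d(P1,P2) = 25.7
Closest: P0 and P1

Closest pair: (-17.5, 7.5) and (-24.1, 16.7), distance = 11.3225


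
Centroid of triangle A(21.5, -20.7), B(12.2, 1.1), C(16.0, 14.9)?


Centroid = ((x_A+x_B+x_C)/3, (y_A+y_B+y_C)/3)
= ((21.5+12.2+16)/3, ((-20.7)+1.1+14.9)/3)
= (16.5667, -1.5667)

(16.5667, -1.5667)


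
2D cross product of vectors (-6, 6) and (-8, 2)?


u x v = u_x*v_y - u_y*v_x = (-6)*2 - 6*(-8)
= (-12) - (-48) = 36

36


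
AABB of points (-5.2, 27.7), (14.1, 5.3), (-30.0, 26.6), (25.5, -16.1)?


x range: [-30, 25.5]
y range: [-16.1, 27.7]
Bounding box: (-30,-16.1) to (25.5,27.7)

(-30,-16.1) to (25.5,27.7)


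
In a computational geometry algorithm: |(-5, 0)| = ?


|u| = sqrt((-5)^2 + 0^2) = sqrt(25) = 5

5


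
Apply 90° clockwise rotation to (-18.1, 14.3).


90° CW: (x,y) -> (y, -x)
(-18.1,14.3) -> (14.3, 18.1)

(14.3, 18.1)


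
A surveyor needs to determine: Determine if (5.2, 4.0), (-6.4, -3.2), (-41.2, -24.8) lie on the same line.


Cross product: ((-6.4)-5.2)*((-24.8)-4) - ((-3.2)-4)*((-41.2)-5.2)
= 0

Yes, collinear


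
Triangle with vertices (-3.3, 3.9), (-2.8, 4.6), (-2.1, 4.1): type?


Side lengths squared: AB^2=0.74, BC^2=0.74, CA^2=1.48
Sorted: [0.74, 0.74, 1.48]
By sides: Isosceles, By angles: Right

Isosceles, Right


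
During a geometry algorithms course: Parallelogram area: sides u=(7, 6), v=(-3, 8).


|u x v| = |7*8 - 6*(-3)|
= |56 - (-18)| = 74

74


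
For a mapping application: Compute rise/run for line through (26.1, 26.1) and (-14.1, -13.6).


slope = (y2-y1)/(x2-x1) = ((-13.6)-26.1)/((-14.1)-26.1) = (-39.7)/(-40.2) = 0.9876

0.9876


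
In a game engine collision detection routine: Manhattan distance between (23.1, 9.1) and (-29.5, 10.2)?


|23.1-(-29.5)| + |9.1-10.2| = 52.6 + 1.1 = 53.7

53.7


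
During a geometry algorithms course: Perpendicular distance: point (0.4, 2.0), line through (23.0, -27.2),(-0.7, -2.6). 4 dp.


|cross product| = 136.08
|line direction| = sqrt(1166.85) = 34.1592
Distance = 136.08/sqrt(1166.85) = 3.9837

3.9837


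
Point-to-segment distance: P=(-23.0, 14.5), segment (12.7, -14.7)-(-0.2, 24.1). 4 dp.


Project P onto AB: t = 0.9531 (clamped to [0,1])
Closest point on segment: (0.4046, 22.2814)
Distance: 24.6643

24.6643


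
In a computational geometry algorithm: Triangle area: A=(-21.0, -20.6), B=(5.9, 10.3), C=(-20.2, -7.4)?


Area = |x_A(y_B-y_C) + x_B(y_C-y_A) + x_C(y_A-y_B)|/2
= |(-371.7) + 77.88 + 624.18|/2
= 330.36/2 = 165.18

165.18


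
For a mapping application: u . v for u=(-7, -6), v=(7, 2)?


u . v = u_x*v_x + u_y*v_y = (-7)*7 + (-6)*2
= (-49) + (-12) = -61

-61


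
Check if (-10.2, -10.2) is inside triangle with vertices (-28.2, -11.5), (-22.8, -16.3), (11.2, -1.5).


Cross products: AB x AP = 93.42, BC x BP = 20.92, CA x CP = 128.78
All same sign? yes

Yes, inside


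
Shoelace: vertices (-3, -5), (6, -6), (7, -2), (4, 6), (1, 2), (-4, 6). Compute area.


Shoelace sum: ((-3)*(-6) - 6*(-5)) + (6*(-2) - 7*(-6)) + (7*6 - 4*(-2)) + (4*2 - 1*6) + (1*6 - (-4)*2) + ((-4)*(-5) - (-3)*6)
= 182
Area = |182|/2 = 91

91


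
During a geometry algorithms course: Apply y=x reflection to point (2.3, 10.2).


Reflection over y=x: (x,y) -> (y,x)
(2.3, 10.2) -> (10.2, 2.3)

(10.2, 2.3)


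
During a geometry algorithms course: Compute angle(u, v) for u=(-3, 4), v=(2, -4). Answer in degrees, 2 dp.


u.v = -22, |u| = sqrt(25) = 5, |v| = sqrt(20) = 4.4721
cos(theta) = u.v/(|u||v|) = -22/sqrt(500) = -0.98387
theta = acos(-0.98387) = 169.7 degrees

169.7 degrees


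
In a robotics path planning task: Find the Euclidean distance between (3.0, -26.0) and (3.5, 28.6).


dx=0.5, dy=54.6
d^2 = 0.5^2 + 54.6^2 = 2981.41
d = sqrt(2981.41) = 54.6023

54.6023


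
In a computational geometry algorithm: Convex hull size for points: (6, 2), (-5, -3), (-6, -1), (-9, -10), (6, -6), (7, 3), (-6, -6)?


Convex hull vertices (CCW): (-9, -10), (6, -6), (7, 3), (-6, -1)
Count = 4

4


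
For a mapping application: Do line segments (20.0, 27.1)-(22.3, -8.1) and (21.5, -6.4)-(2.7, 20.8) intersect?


Cross products: d1=-589, d2=10.2, d3=-24.25, d4=-623.45
d1*d2 < 0 and d3*d4 < 0? no

No, they don't intersect


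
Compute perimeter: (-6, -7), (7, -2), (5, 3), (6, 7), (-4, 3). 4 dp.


Sides: (-6, -7)->(7, -2): sqrt(194) = 13.928388, (7, -2)->(5, 3): sqrt(29) = 5.385165, (5, 3)->(6, 7): sqrt(17) = 4.123106, (6, 7)->(-4, 3): sqrt(116) = 10.77033, (-4, 3)->(-6, -7): sqrt(104) = 10.198039
Sum = 44.405028
Perimeter = 44.405

44.405


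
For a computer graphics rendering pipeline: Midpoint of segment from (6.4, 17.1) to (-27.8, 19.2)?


M = ((6.4+(-27.8))/2, (17.1+19.2)/2)
= (-10.7, 18.15)

(-10.7, 18.15)


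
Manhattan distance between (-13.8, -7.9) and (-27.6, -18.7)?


|(-13.8)-(-27.6)| + |(-7.9)-(-18.7)| = 13.8 + 10.8 = 24.6

24.6


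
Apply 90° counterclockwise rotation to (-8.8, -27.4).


90° CCW: (x,y) -> (-y, x)
(-8.8,-27.4) -> (27.4, -8.8)

(27.4, -8.8)


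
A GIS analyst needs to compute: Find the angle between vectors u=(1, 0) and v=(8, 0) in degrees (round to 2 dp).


u.v = 8, |u| = sqrt(1) = 1, |v| = sqrt(64) = 8
cos(theta) = u.v/(|u||v|) = 8/sqrt(64) = 1
theta = acos(1) = 0 degrees

0 degrees


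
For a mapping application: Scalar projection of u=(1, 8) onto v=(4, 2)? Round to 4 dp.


u.v = 20, |v| = sqrt(20) = 4.4721
Scalar projection = u.v / |v| = 20 / sqrt(20) = 4.4721

4.4721


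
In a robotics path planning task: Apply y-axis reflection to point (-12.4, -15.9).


Reflection over y-axis: (x,y) -> (-x,y)
(-12.4, -15.9) -> (12.4, -15.9)

(12.4, -15.9)


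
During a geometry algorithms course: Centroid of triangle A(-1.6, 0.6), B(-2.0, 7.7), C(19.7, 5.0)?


Centroid = ((x_A+x_B+x_C)/3, (y_A+y_B+y_C)/3)
= (((-1.6)+(-2)+19.7)/3, (0.6+7.7+5)/3)
= (5.3667, 4.4333)

(5.3667, 4.4333)


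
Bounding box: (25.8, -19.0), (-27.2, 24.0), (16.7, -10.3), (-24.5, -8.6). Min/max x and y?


x range: [-27.2, 25.8]
y range: [-19, 24]
Bounding box: (-27.2,-19) to (25.8,24)

(-27.2,-19) to (25.8,24)


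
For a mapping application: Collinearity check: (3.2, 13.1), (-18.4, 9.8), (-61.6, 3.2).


Cross product: ((-18.4)-3.2)*(3.2-13.1) - (9.8-13.1)*((-61.6)-3.2)
= 0

Yes, collinear


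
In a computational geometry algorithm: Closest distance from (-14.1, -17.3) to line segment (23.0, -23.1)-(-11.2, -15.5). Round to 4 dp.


Project P onto AB: t = 1 (clamped to [0,1])
Closest point on segment: (-11.2, -15.5)
Distance: 3.4132

3.4132


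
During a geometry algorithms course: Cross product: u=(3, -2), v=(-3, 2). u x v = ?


u x v = u_x*v_y - u_y*v_x = 3*2 - (-2)*(-3)
= 6 - 6 = 0

0


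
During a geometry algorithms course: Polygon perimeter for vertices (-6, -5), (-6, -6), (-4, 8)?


Sides: (-6, -5)->(-6, -6): sqrt(1) = 1, (-6, -6)->(-4, 8): sqrt(200) = 14.142136, (-4, 8)->(-6, -5): sqrt(173) = 13.152946
Sum = 28.295082
Perimeter = 28.2951

28.2951


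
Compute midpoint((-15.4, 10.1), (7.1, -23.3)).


M = (((-15.4)+7.1)/2, (10.1+(-23.3))/2)
= (-4.15, -6.6)

(-4.15, -6.6)


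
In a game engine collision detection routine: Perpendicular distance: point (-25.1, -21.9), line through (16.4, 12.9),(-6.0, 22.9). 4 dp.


|cross product| = 1194.52
|line direction| = sqrt(601.76) = 24.5308
Distance = 1194.52/sqrt(601.76) = 48.6947

48.6947


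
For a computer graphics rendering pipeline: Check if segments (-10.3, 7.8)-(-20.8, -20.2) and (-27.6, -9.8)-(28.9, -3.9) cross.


Cross products: d1=892.33, d2=-627.72, d3=-299.6, d4=1220.45
d1*d2 < 0 and d3*d4 < 0? yes

Yes, they intersect


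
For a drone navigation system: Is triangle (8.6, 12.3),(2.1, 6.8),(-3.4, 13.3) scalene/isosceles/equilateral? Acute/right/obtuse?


Side lengths squared: AB^2=72.5, BC^2=72.5, CA^2=145
Sorted: [72.5, 72.5, 145]
By sides: Isosceles, By angles: Right

Isosceles, Right


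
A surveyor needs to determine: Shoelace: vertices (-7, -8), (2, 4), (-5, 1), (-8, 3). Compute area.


Shoelace sum: ((-7)*4 - 2*(-8)) + (2*1 - (-5)*4) + ((-5)*3 - (-8)*1) + ((-8)*(-8) - (-7)*3)
= 88
Area = |88|/2 = 44

44


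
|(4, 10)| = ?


|u| = sqrt(4^2 + 10^2) = sqrt(116) = 10.7703

10.7703


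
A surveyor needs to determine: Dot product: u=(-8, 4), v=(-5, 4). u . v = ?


u . v = u_x*v_x + u_y*v_y = (-8)*(-5) + 4*4
= 40 + 16 = 56

56


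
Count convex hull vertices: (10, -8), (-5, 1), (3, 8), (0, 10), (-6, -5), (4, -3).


Convex hull vertices (CCW): (-6, -5), (10, -8), (3, 8), (0, 10), (-5, 1)
Count = 5

5


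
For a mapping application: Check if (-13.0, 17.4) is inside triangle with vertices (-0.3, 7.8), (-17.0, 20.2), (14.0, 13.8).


Cross products: AB x AP = -2.84, BC x BP = -61.2, CA x CP = -213.48
All same sign? yes

Yes, inside


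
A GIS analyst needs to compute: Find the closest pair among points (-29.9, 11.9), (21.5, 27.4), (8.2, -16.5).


d(P0,P1) = 53.6862, d(P0,P2) = 47.5202, d(P1,P2) = 45.8705
Closest: P1 and P2

Closest pair: (21.5, 27.4) and (8.2, -16.5), distance = 45.8705


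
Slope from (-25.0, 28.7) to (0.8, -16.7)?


slope = (y2-y1)/(x2-x1) = ((-16.7)-28.7)/(0.8-(-25)) = (-45.4)/25.8 = -1.7597

-1.7597


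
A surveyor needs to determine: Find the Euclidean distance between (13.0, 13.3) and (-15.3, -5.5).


dx=-28.3, dy=-18.8
d^2 = (-28.3)^2 + (-18.8)^2 = 1154.33
d = sqrt(1154.33) = 33.9754

33.9754


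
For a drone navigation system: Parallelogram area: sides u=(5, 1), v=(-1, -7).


|u x v| = |5*(-7) - 1*(-1)|
= |(-35) - (-1)| = 34

34


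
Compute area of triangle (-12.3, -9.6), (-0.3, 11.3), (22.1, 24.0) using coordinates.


Area = |x_A(y_B-y_C) + x_B(y_C-y_A) + x_C(y_A-y_B)|/2
= |156.21 + (-10.08) + (-461.89)|/2
= 315.76/2 = 157.88

157.88


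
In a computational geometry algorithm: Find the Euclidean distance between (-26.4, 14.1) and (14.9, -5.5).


dx=41.3, dy=-19.6
d^2 = 41.3^2 + (-19.6)^2 = 2089.85
d = sqrt(2089.85) = 45.7149

45.7149


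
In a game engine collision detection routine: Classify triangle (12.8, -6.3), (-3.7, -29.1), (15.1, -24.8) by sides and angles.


Side lengths squared: AB^2=792.09, BC^2=371.93, CA^2=347.54
Sorted: [347.54, 371.93, 792.09]
By sides: Scalene, By angles: Obtuse

Scalene, Obtuse


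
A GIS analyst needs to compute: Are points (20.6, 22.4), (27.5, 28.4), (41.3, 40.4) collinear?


Cross product: (27.5-20.6)*(40.4-22.4) - (28.4-22.4)*(41.3-20.6)
= 0

Yes, collinear


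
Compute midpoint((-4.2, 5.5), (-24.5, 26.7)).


M = (((-4.2)+(-24.5))/2, (5.5+26.7)/2)
= (-14.35, 16.1)

(-14.35, 16.1)


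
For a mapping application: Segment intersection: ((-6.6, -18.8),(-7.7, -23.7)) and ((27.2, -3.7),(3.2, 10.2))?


Cross products: d1=832.22, d2=965.11, d3=149.01, d4=16.12
d1*d2 < 0 and d3*d4 < 0? no

No, they don't intersect


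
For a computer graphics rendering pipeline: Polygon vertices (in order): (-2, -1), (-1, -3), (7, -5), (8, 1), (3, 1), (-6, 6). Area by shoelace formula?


Shoelace sum: ((-2)*(-3) - (-1)*(-1)) + ((-1)*(-5) - 7*(-3)) + (7*1 - 8*(-5)) + (8*1 - 3*1) + (3*6 - (-6)*1) + ((-6)*(-1) - (-2)*6)
= 125
Area = |125|/2 = 62.5

62.5


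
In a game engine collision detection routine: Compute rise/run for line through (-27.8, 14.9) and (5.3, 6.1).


slope = (y2-y1)/(x2-x1) = (6.1-14.9)/(5.3-(-27.8)) = (-8.8)/33.1 = -0.2659

-0.2659


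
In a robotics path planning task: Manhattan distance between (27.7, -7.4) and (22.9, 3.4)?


|27.7-22.9| + |(-7.4)-3.4| = 4.8 + 10.8 = 15.6

15.6


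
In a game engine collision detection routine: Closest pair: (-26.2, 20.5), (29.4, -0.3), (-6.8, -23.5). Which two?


d(P0,P1) = 59.3633, d(P0,P2) = 48.087, d(P1,P2) = 42.9963
Closest: P1 and P2

Closest pair: (29.4, -0.3) and (-6.8, -23.5), distance = 42.9963


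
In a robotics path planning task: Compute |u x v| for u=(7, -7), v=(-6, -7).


|u x v| = |7*(-7) - (-7)*(-6)|
= |(-49) - 42| = 91

91


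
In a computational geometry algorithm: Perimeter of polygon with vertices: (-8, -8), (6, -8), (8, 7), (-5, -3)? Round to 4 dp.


Sides: (-8, -8)->(6, -8): sqrt(196) = 14, (6, -8)->(8, 7): sqrt(229) = 15.132746, (8, 7)->(-5, -3): sqrt(269) = 16.401219, (-5, -3)->(-8, -8): sqrt(34) = 5.830952
Sum = 51.364917
Perimeter = 51.3649

51.3649


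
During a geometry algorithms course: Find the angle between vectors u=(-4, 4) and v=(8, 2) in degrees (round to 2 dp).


u.v = -24, |u| = sqrt(32) = 5.6569, |v| = sqrt(68) = 8.2462
cos(theta) = u.v/(|u||v|) = -24/sqrt(2176) = -0.514496
theta = acos(-0.514496) = 120.96 degrees

120.96 degrees


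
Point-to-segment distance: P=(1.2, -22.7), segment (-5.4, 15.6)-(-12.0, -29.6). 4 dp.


Project P onto AB: t = 0.8088 (clamped to [0,1])
Closest point on segment: (-10.7379, -20.9568)
Distance: 12.0645

12.0645


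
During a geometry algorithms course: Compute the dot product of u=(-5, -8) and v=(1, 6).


u . v = u_x*v_x + u_y*v_y = (-5)*1 + (-8)*6
= (-5) + (-48) = -53

-53


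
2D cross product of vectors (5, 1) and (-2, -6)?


u x v = u_x*v_y - u_y*v_x = 5*(-6) - 1*(-2)
= (-30) - (-2) = -28

-28


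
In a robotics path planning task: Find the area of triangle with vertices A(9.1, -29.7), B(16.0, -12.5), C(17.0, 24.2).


Area = |x_A(y_B-y_C) + x_B(y_C-y_A) + x_C(y_A-y_B)|/2
= |(-333.97) + 862.4 + (-292.4)|/2
= 236.03/2 = 118.015

118.015


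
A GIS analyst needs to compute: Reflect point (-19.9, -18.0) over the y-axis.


Reflection over y-axis: (x,y) -> (-x,y)
(-19.9, -18) -> (19.9, -18)

(19.9, -18)


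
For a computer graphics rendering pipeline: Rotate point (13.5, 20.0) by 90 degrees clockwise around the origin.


90° CW: (x,y) -> (y, -x)
(13.5,20) -> (20, -13.5)

(20, -13.5)


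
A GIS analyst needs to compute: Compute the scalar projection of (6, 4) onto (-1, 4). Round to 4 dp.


u.v = 10, |v| = sqrt(17) = 4.1231
Scalar projection = u.v / |v| = 10 / sqrt(17) = 2.4254

2.4254


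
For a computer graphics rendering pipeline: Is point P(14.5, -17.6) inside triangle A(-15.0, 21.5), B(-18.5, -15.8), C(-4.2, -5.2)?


Cross products: AB x AP = 1237.2, BC x BP = -375.54, CA x CP = -365.37
All same sign? no

No, outside


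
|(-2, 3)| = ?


|u| = sqrt((-2)^2 + 3^2) = sqrt(13) = 3.6056

3.6056


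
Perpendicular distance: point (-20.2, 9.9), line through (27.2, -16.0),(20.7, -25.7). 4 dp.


|cross product| = 628.13
|line direction| = sqrt(136.34) = 11.6765
Distance = 628.13/sqrt(136.34) = 53.7945

53.7945


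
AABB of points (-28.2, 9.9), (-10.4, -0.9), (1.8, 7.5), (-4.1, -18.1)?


x range: [-28.2, 1.8]
y range: [-18.1, 9.9]
Bounding box: (-28.2,-18.1) to (1.8,9.9)

(-28.2,-18.1) to (1.8,9.9)


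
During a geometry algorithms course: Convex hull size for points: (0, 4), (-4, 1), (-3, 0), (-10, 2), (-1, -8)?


Convex hull vertices (CCW): (-10, 2), (-1, -8), (0, 4)
Count = 3

3


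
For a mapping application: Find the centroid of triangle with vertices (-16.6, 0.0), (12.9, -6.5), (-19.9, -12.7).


Centroid = ((x_A+x_B+x_C)/3, (y_A+y_B+y_C)/3)
= (((-16.6)+12.9+(-19.9))/3, (0+(-6.5)+(-12.7))/3)
= (-7.8667, -6.4)

(-7.8667, -6.4)


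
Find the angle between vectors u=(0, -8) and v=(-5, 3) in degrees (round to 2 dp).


u.v = -24, |u| = sqrt(64) = 8, |v| = sqrt(34) = 5.831
cos(theta) = u.v/(|u||v|) = -24/sqrt(2176) = -0.514496
theta = acos(-0.514496) = 120.96 degrees

120.96 degrees


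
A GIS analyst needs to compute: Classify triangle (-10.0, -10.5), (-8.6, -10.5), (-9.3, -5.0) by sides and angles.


Side lengths squared: AB^2=1.96, BC^2=30.74, CA^2=30.74
Sorted: [1.96, 30.74, 30.74]
By sides: Isosceles, By angles: Acute

Isosceles, Acute


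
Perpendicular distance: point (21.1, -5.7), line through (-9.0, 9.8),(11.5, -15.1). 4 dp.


|cross product| = 431.74
|line direction| = sqrt(1040.26) = 32.2531
Distance = 431.74/sqrt(1040.26) = 13.386

13.386


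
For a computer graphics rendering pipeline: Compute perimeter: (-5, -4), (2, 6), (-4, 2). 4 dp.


Sides: (-5, -4)->(2, 6): sqrt(149) = 12.206556, (2, 6)->(-4, 2): sqrt(52) = 7.211103, (-4, 2)->(-5, -4): sqrt(37) = 6.082763
Sum = 25.500422
Perimeter = 25.5004

25.5004


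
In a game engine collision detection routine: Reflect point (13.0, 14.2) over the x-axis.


Reflection over x-axis: (x,y) -> (x,-y)
(13, 14.2) -> (13, -14.2)

(13, -14.2)


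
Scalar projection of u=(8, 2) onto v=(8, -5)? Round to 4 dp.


u.v = 54, |v| = sqrt(89) = 9.434
Scalar projection = u.v / |v| = 54 / sqrt(89) = 5.724

5.724


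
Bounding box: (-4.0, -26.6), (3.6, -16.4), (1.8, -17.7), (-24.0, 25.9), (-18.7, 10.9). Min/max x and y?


x range: [-24, 3.6]
y range: [-26.6, 25.9]
Bounding box: (-24,-26.6) to (3.6,25.9)

(-24,-26.6) to (3.6,25.9)


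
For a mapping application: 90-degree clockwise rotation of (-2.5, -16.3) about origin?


90° CW: (x,y) -> (y, -x)
(-2.5,-16.3) -> (-16.3, 2.5)

(-16.3, 2.5)


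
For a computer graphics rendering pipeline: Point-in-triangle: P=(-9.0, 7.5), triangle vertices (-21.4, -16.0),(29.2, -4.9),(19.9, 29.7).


Cross products: AB x AP = 1051.46, BC x BP = 1206.4, CA x CP = -403.87
All same sign? no

No, outside


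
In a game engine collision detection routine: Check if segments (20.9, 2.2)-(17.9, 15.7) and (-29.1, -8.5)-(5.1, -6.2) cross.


Cross products: d1=250.94, d2=719.54, d3=707.1, d4=238.5
d1*d2 < 0 and d3*d4 < 0? no

No, they don't intersect


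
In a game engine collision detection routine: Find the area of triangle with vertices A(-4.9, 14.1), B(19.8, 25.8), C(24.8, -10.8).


Area = |x_A(y_B-y_C) + x_B(y_C-y_A) + x_C(y_A-y_B)|/2
= |(-179.34) + (-493.02) + (-290.16)|/2
= 962.52/2 = 481.26

481.26


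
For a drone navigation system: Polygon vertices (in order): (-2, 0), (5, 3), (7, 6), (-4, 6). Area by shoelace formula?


Shoelace sum: ((-2)*3 - 5*0) + (5*6 - 7*3) + (7*6 - (-4)*6) + ((-4)*0 - (-2)*6)
= 81
Area = |81|/2 = 40.5

40.5


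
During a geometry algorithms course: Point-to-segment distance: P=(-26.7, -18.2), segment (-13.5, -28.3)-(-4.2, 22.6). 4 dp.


Project P onto AB: t = 0.1462 (clamped to [0,1])
Closest point on segment: (-12.1407, -20.8602)
Distance: 14.8004

14.8004


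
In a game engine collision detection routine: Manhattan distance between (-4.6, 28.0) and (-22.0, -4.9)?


|(-4.6)-(-22)| + |28-(-4.9)| = 17.4 + 32.9 = 50.3

50.3


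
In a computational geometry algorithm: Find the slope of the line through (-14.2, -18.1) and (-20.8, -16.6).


slope = (y2-y1)/(x2-x1) = ((-16.6)-(-18.1))/((-20.8)-(-14.2)) = 1.5/(-6.6) = -0.2273

-0.2273


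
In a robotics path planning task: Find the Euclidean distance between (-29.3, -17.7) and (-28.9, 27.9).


dx=0.4, dy=45.6
d^2 = 0.4^2 + 45.6^2 = 2079.52
d = sqrt(2079.52) = 45.6018

45.6018


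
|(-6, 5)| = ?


|u| = sqrt((-6)^2 + 5^2) = sqrt(61) = 7.8102

7.8102


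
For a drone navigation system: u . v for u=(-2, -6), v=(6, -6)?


u . v = u_x*v_x + u_y*v_y = (-2)*6 + (-6)*(-6)
= (-12) + 36 = 24

24


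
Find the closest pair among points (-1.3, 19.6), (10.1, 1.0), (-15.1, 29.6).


d(P0,P1) = 21.8156, d(P0,P2) = 17.0423, d(P1,P2) = 38.1182
Closest: P0 and P2

Closest pair: (-1.3, 19.6) and (-15.1, 29.6), distance = 17.0423


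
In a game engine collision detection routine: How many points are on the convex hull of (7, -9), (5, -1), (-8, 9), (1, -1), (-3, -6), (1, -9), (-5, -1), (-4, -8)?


Convex hull vertices (CCW): (-8, 9), (-4, -8), (1, -9), (7, -9), (5, -1)
Count = 5

5


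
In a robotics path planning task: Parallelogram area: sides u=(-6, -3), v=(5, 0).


|u x v| = |(-6)*0 - (-3)*5|
= |0 - (-15)| = 15

15


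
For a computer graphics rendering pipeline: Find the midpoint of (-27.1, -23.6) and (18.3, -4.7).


M = (((-27.1)+18.3)/2, ((-23.6)+(-4.7))/2)
= (-4.4, -14.15)

(-4.4, -14.15)


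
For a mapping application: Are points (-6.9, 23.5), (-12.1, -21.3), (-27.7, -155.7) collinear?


Cross product: ((-12.1)-(-6.9))*((-155.7)-23.5) - ((-21.3)-23.5)*((-27.7)-(-6.9))
= 0

Yes, collinear


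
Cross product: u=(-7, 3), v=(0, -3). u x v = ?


u x v = u_x*v_y - u_y*v_x = (-7)*(-3) - 3*0
= 21 - 0 = 21

21


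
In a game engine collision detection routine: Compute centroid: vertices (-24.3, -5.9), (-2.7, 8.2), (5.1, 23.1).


Centroid = ((x_A+x_B+x_C)/3, (y_A+y_B+y_C)/3)
= (((-24.3)+(-2.7)+5.1)/3, ((-5.9)+8.2+23.1)/3)
= (-7.3, 8.4667)

(-7.3, 8.4667)


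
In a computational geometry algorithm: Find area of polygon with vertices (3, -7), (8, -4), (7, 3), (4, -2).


Shoelace sum: (3*(-4) - 8*(-7)) + (8*3 - 7*(-4)) + (7*(-2) - 4*3) + (4*(-7) - 3*(-2))
= 48
Area = |48|/2 = 24

24


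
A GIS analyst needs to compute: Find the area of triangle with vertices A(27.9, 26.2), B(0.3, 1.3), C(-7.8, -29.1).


Area = |x_A(y_B-y_C) + x_B(y_C-y_A) + x_C(y_A-y_B)|/2
= |848.16 + (-16.59) + (-194.22)|/2
= 637.35/2 = 318.675

318.675


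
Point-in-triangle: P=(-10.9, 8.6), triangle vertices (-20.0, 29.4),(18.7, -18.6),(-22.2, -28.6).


Cross products: AB x AP = -368.16, BC x BP = -1408.48, CA x CP = -573.56
All same sign? yes

Yes, inside


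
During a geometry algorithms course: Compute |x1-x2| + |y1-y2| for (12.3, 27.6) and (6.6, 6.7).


|12.3-6.6| + |27.6-6.7| = 5.7 + 20.9 = 26.6

26.6


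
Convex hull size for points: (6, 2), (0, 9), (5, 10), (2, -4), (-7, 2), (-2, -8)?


Convex hull vertices (CCW): (-7, 2), (-2, -8), (2, -4), (6, 2), (5, 10), (0, 9)
Count = 6

6


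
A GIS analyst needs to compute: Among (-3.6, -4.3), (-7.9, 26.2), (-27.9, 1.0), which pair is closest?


d(P0,P1) = 30.8016, d(P0,P2) = 24.8713, d(P1,P2) = 32.172
Closest: P0 and P2

Closest pair: (-3.6, -4.3) and (-27.9, 1.0), distance = 24.8713


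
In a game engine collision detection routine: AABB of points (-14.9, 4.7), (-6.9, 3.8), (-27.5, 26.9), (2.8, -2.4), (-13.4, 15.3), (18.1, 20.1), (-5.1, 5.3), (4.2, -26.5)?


x range: [-27.5, 18.1]
y range: [-26.5, 26.9]
Bounding box: (-27.5,-26.5) to (18.1,26.9)

(-27.5,-26.5) to (18.1,26.9)


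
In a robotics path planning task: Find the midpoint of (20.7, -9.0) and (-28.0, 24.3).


M = ((20.7+(-28))/2, ((-9)+24.3)/2)
= (-3.65, 7.65)

(-3.65, 7.65)


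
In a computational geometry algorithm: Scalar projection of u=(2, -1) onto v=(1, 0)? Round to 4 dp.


u.v = 2, |v| = sqrt(1) = 1
Scalar projection = u.v / |v| = 2 / sqrt(1) = 2

2


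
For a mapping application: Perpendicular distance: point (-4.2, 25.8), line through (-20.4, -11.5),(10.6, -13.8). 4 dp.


|cross product| = 1193.56
|line direction| = sqrt(966.29) = 31.0852
Distance = 1193.56/sqrt(966.29) = 38.3964

38.3964


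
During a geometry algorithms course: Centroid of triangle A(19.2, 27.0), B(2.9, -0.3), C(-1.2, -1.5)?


Centroid = ((x_A+x_B+x_C)/3, (y_A+y_B+y_C)/3)
= ((19.2+2.9+(-1.2))/3, (27+(-0.3)+(-1.5))/3)
= (6.9667, 8.4)

(6.9667, 8.4)


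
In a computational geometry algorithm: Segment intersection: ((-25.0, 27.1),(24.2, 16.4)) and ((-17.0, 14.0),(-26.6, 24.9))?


Cross products: d1=-38.56, d2=-472.12, d3=-558.92, d4=-125.36
d1*d2 < 0 and d3*d4 < 0? no

No, they don't intersect


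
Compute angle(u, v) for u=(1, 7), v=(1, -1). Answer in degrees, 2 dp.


u.v = -6, |u| = sqrt(50) = 7.0711, |v| = sqrt(2) = 1.4142
cos(theta) = u.v/(|u||v|) = -6/sqrt(100) = -0.6
theta = acos(-0.6) = 126.87 degrees

126.87 degrees


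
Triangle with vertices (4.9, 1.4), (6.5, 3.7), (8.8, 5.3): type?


Side lengths squared: AB^2=7.85, BC^2=7.85, CA^2=30.42
Sorted: [7.85, 7.85, 30.42]
By sides: Isosceles, By angles: Obtuse

Isosceles, Obtuse


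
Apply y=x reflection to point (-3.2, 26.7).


Reflection over y=x: (x,y) -> (y,x)
(-3.2, 26.7) -> (26.7, -3.2)

(26.7, -3.2)


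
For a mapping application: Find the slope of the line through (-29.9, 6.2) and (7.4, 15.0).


slope = (y2-y1)/(x2-x1) = (15-6.2)/(7.4-(-29.9)) = 8.8/37.3 = 0.2359

0.2359


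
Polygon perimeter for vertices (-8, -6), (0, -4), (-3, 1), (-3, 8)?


Sides: (-8, -6)->(0, -4): sqrt(68) = 8.246211, (0, -4)->(-3, 1): sqrt(34) = 5.830952, (-3, 1)->(-3, 8): sqrt(49) = 7, (-3, 8)->(-8, -6): sqrt(221) = 14.866069
Sum = 35.943232
Perimeter = 35.9432

35.9432


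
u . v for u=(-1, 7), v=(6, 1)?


u . v = u_x*v_x + u_y*v_y = (-1)*6 + 7*1
= (-6) + 7 = 1

1


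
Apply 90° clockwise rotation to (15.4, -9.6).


90° CW: (x,y) -> (y, -x)
(15.4,-9.6) -> (-9.6, -15.4)

(-9.6, -15.4)


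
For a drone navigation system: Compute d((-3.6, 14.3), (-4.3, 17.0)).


dx=-0.7, dy=2.7
d^2 = (-0.7)^2 + 2.7^2 = 7.78
d = sqrt(7.78) = 2.7893

2.7893


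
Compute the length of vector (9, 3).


|u| = sqrt(9^2 + 3^2) = sqrt(90) = 9.4868

9.4868


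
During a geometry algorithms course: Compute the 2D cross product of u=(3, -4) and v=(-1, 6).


u x v = u_x*v_y - u_y*v_x = 3*6 - (-4)*(-1)
= 18 - 4 = 14

14


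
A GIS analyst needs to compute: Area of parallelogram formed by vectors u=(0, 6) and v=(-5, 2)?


|u x v| = |0*2 - 6*(-5)|
= |0 - (-30)| = 30

30


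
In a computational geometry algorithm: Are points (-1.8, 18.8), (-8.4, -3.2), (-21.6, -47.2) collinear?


Cross product: ((-8.4)-(-1.8))*((-47.2)-18.8) - ((-3.2)-18.8)*((-21.6)-(-1.8))
= 0

Yes, collinear


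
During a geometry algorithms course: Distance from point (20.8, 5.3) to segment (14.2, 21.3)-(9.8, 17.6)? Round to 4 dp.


Project P onto AB: t = 0.9126 (clamped to [0,1])
Closest point on segment: (10.1848, 17.9235)
Distance: 16.4936

16.4936


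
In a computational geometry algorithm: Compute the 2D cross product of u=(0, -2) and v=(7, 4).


u x v = u_x*v_y - u_y*v_x = 0*4 - (-2)*7
= 0 - (-14) = 14

14


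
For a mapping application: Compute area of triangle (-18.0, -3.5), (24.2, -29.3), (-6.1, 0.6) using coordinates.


Area = |x_A(y_B-y_C) + x_B(y_C-y_A) + x_C(y_A-y_B)|/2
= |538.2 + 99.22 + (-157.38)|/2
= 480.04/2 = 240.02

240.02


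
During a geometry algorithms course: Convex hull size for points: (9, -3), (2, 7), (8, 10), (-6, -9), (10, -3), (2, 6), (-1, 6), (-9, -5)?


Convex hull vertices (CCW): (-9, -5), (-6, -9), (10, -3), (8, 10), (-1, 6)
Count = 5

5


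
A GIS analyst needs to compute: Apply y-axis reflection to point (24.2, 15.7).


Reflection over y-axis: (x,y) -> (-x,y)
(24.2, 15.7) -> (-24.2, 15.7)

(-24.2, 15.7)


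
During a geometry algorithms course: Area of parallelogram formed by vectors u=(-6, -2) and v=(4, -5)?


|u x v| = |(-6)*(-5) - (-2)*4|
= |30 - (-8)| = 38

38


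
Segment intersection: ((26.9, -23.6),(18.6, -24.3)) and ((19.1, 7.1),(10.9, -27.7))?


Cross products: d1=523.18, d2=240.08, d3=-260.27, d4=22.83
d1*d2 < 0 and d3*d4 < 0? no

No, they don't intersect


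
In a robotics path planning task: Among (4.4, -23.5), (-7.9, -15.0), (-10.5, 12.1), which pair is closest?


d(P0,P1) = 14.9513, d(P0,P2) = 38.5924, d(P1,P2) = 27.2244
Closest: P0 and P1

Closest pair: (4.4, -23.5) and (-7.9, -15.0), distance = 14.9513


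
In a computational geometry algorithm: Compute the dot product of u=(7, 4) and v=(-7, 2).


u . v = u_x*v_x + u_y*v_y = 7*(-7) + 4*2
= (-49) + 8 = -41

-41


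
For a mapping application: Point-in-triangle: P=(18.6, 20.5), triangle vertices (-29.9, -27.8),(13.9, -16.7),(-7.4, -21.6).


Cross products: AB x AP = 1577.19, BC x BP = -769.33, CA x CP = -786.05
All same sign? no

No, outside


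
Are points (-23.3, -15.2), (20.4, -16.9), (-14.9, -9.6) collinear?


Cross product: (20.4-(-23.3))*((-9.6)-(-15.2)) - ((-16.9)-(-15.2))*((-14.9)-(-23.3))
= 259

No, not collinear


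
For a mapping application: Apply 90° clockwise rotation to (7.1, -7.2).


90° CW: (x,y) -> (y, -x)
(7.1,-7.2) -> (-7.2, -7.1)

(-7.2, -7.1)


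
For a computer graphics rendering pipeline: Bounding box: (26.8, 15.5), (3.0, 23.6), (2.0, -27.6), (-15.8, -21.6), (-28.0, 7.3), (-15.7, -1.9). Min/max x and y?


x range: [-28, 26.8]
y range: [-27.6, 23.6]
Bounding box: (-28,-27.6) to (26.8,23.6)

(-28,-27.6) to (26.8,23.6)


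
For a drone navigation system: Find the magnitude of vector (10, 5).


|u| = sqrt(10^2 + 5^2) = sqrt(125) = 11.1803

11.1803


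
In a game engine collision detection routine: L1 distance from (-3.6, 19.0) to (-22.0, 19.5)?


|(-3.6)-(-22)| + |19-19.5| = 18.4 + 0.5 = 18.9

18.9


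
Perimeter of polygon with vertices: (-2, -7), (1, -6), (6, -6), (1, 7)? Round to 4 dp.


Sides: (-2, -7)->(1, -6): sqrt(10) = 3.162278, (1, -6)->(6, -6): sqrt(25) = 5, (6, -6)->(1, 7): sqrt(194) = 13.928388, (1, 7)->(-2, -7): sqrt(205) = 14.317821
Sum = 36.408487
Perimeter = 36.4085

36.4085


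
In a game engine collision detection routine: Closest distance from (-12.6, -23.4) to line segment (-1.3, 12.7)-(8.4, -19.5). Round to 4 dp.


Project P onto AB: t = 0.9309 (clamped to [0,1])
Closest point on segment: (7.73, -17.2758)
Distance: 21.2324

21.2324


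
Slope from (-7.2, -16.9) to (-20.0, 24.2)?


slope = (y2-y1)/(x2-x1) = (24.2-(-16.9))/((-20)-(-7.2)) = 41.1/(-12.8) = -3.2109

-3.2109


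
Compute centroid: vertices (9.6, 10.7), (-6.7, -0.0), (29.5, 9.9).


Centroid = ((x_A+x_B+x_C)/3, (y_A+y_B+y_C)/3)
= ((9.6+(-6.7)+29.5)/3, (10.7+0+9.9)/3)
= (10.8, 6.8667)

(10.8, 6.8667)


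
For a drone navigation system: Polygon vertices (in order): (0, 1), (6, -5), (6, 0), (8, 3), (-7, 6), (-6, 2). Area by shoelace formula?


Shoelace sum: (0*(-5) - 6*1) + (6*0 - 6*(-5)) + (6*3 - 8*0) + (8*6 - (-7)*3) + ((-7)*2 - (-6)*6) + ((-6)*1 - 0*2)
= 127
Area = |127|/2 = 63.5

63.5


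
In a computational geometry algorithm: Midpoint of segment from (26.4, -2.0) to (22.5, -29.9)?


M = ((26.4+22.5)/2, ((-2)+(-29.9))/2)
= (24.45, -15.95)

(24.45, -15.95)


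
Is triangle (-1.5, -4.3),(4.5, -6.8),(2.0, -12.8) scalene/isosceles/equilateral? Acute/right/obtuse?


Side lengths squared: AB^2=42.25, BC^2=42.25, CA^2=84.5
Sorted: [42.25, 42.25, 84.5]
By sides: Isosceles, By angles: Right

Isosceles, Right


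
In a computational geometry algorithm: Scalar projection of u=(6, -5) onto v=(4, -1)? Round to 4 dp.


u.v = 29, |v| = sqrt(17) = 4.1231
Scalar projection = u.v / |v| = 29 / sqrt(17) = 7.0335

7.0335


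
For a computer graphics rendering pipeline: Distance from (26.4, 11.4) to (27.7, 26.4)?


dx=1.3, dy=15
d^2 = 1.3^2 + 15^2 = 226.69
d = sqrt(226.69) = 15.0562

15.0562


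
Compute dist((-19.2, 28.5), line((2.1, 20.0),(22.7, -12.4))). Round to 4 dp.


|cross product| = 515.02
|line direction| = sqrt(1474.12) = 38.3943
Distance = 515.02/sqrt(1474.12) = 13.414

13.414


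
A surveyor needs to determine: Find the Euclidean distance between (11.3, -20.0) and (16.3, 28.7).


dx=5, dy=48.7
d^2 = 5^2 + 48.7^2 = 2396.69
d = sqrt(2396.69) = 48.956

48.956


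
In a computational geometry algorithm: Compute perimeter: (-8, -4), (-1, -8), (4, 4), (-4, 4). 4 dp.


Sides: (-8, -4)->(-1, -8): sqrt(65) = 8.062258, (-1, -8)->(4, 4): sqrt(169) = 13, (4, 4)->(-4, 4): sqrt(64) = 8, (-4, 4)->(-8, -4): sqrt(80) = 8.944272
Sum = 38.00653
Perimeter = 38.0065

38.0065


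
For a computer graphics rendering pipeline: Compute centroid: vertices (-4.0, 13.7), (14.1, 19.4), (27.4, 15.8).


Centroid = ((x_A+x_B+x_C)/3, (y_A+y_B+y_C)/3)
= (((-4)+14.1+27.4)/3, (13.7+19.4+15.8)/3)
= (12.5, 16.3)

(12.5, 16.3)


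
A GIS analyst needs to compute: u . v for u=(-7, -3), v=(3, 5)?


u . v = u_x*v_x + u_y*v_y = (-7)*3 + (-3)*5
= (-21) + (-15) = -36

-36


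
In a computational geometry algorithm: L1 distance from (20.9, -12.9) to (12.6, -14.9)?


|20.9-12.6| + |(-12.9)-(-14.9)| = 8.3 + 2 = 10.3

10.3


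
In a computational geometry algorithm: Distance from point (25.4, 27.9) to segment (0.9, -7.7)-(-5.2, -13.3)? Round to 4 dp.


Project P onto AB: t = 0 (clamped to [0,1])
Closest point on segment: (0.9, -7.7)
Distance: 43.2159

43.2159


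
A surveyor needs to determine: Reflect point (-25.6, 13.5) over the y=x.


Reflection over y=x: (x,y) -> (y,x)
(-25.6, 13.5) -> (13.5, -25.6)

(13.5, -25.6)


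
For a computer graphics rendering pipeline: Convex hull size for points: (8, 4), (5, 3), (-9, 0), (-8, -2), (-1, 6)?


Convex hull vertices (CCW): (-9, 0), (-8, -2), (8, 4), (-1, 6)
Count = 4

4


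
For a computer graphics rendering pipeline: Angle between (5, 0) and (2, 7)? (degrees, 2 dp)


u.v = 10, |u| = sqrt(25) = 5, |v| = sqrt(53) = 7.2801
cos(theta) = u.v/(|u||v|) = 10/sqrt(1325) = 0.274721
theta = acos(0.274721) = 74.05 degrees

74.05 degrees


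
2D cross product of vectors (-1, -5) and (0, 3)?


u x v = u_x*v_y - u_y*v_x = (-1)*3 - (-5)*0
= (-3) - 0 = -3

-3


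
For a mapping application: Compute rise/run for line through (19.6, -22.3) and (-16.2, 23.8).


slope = (y2-y1)/(x2-x1) = (23.8-(-22.3))/((-16.2)-19.6) = 46.1/(-35.8) = -1.2877

-1.2877


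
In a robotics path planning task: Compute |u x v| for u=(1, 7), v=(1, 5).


|u x v| = |1*5 - 7*1|
= |5 - 7| = 2

2


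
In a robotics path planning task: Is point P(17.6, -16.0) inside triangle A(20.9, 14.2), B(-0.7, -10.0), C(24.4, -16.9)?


Cross products: AB x AP = 572.46, BC x BP = -24.33, CA x CP = 208.33
All same sign? no

No, outside


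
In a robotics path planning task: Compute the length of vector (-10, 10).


|u| = sqrt((-10)^2 + 10^2) = sqrt(200) = 14.1421

14.1421


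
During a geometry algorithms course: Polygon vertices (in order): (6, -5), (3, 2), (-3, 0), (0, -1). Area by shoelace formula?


Shoelace sum: (6*2 - 3*(-5)) + (3*0 - (-3)*2) + ((-3)*(-1) - 0*0) + (0*(-5) - 6*(-1))
= 42
Area = |42|/2 = 21

21


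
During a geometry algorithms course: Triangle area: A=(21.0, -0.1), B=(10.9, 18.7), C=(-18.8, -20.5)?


Area = |x_A(y_B-y_C) + x_B(y_C-y_A) + x_C(y_A-y_B)|/2
= |823.2 + (-222.36) + 353.44|/2
= 954.28/2 = 477.14

477.14


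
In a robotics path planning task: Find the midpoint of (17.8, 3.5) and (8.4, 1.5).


M = ((17.8+8.4)/2, (3.5+1.5)/2)
= (13.1, 2.5)

(13.1, 2.5)


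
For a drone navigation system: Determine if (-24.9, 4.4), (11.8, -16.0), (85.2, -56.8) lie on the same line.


Cross product: (11.8-(-24.9))*((-56.8)-4.4) - ((-16)-4.4)*(85.2-(-24.9))
= 0

Yes, collinear


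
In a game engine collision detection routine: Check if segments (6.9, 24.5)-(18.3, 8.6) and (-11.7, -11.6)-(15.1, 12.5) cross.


Cross products: d1=519.22, d2=-181.64, d3=-707.28, d4=-6.42
d1*d2 < 0 and d3*d4 < 0? no

No, they don't intersect


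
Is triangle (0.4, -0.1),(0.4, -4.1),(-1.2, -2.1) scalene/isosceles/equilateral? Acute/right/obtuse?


Side lengths squared: AB^2=16, BC^2=6.56, CA^2=6.56
Sorted: [6.56, 6.56, 16]
By sides: Isosceles, By angles: Obtuse

Isosceles, Obtuse


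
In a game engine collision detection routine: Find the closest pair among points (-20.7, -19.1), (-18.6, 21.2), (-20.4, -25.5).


d(P0,P1) = 40.3547, d(P0,P2) = 6.407, d(P1,P2) = 46.7347
Closest: P0 and P2

Closest pair: (-20.7, -19.1) and (-20.4, -25.5), distance = 6.407


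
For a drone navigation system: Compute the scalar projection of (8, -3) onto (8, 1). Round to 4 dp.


u.v = 61, |v| = sqrt(65) = 8.0623
Scalar projection = u.v / |v| = 61 / sqrt(65) = 7.5661

7.5661


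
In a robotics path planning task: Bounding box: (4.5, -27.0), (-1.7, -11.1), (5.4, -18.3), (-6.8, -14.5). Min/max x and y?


x range: [-6.8, 5.4]
y range: [-27, -11.1]
Bounding box: (-6.8,-27) to (5.4,-11.1)

(-6.8,-27) to (5.4,-11.1)


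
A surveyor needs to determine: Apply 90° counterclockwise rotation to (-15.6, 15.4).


90° CCW: (x,y) -> (-y, x)
(-15.6,15.4) -> (-15.4, -15.6)

(-15.4, -15.6)


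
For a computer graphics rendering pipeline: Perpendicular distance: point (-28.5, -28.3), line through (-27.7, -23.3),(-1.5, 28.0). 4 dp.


|cross product| = 89.96
|line direction| = sqrt(3318.13) = 57.6032
Distance = 89.96/sqrt(3318.13) = 1.5617

1.5617


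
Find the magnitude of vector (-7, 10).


|u| = sqrt((-7)^2 + 10^2) = sqrt(149) = 12.2066

12.2066


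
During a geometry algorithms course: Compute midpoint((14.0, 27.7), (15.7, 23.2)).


M = ((14+15.7)/2, (27.7+23.2)/2)
= (14.85, 25.45)

(14.85, 25.45)


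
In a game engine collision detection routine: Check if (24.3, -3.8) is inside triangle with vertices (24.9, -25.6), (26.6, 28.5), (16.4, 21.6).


Cross products: AB x AP = 69.52, BC x BP = 313.59, CA x CP = 156.98
All same sign? yes

Yes, inside


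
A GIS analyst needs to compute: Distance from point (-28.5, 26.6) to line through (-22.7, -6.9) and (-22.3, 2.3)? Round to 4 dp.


|cross product| = 66.76
|line direction| = sqrt(84.8) = 9.2087
Distance = 66.76/sqrt(84.8) = 7.2497

7.2497


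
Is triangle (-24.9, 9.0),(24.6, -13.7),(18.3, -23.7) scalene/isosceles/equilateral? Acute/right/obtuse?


Side lengths squared: AB^2=2965.54, BC^2=139.69, CA^2=2935.53
Sorted: [139.69, 2935.53, 2965.54]
By sides: Scalene, By angles: Acute

Scalene, Acute


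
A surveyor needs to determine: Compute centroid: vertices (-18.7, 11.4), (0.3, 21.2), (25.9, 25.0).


Centroid = ((x_A+x_B+x_C)/3, (y_A+y_B+y_C)/3)
= (((-18.7)+0.3+25.9)/3, (11.4+21.2+25)/3)
= (2.5, 19.2)

(2.5, 19.2)


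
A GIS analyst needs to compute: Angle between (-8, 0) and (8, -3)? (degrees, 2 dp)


u.v = -64, |u| = sqrt(64) = 8, |v| = sqrt(73) = 8.544
cos(theta) = u.v/(|u||v|) = -64/sqrt(4672) = -0.936329
theta = acos(-0.936329) = 159.44 degrees

159.44 degrees
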